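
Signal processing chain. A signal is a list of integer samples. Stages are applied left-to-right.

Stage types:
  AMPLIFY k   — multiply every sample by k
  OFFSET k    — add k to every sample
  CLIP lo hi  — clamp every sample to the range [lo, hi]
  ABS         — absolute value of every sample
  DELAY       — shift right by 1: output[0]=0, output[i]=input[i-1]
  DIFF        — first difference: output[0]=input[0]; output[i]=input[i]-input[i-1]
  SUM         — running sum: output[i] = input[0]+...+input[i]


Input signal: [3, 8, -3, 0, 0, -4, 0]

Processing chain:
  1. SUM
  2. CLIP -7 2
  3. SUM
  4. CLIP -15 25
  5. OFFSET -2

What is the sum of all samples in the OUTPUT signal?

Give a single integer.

Answer: 42

Derivation:
Input: [3, 8, -3, 0, 0, -4, 0]
Stage 1 (SUM): sum[0..0]=3, sum[0..1]=11, sum[0..2]=8, sum[0..3]=8, sum[0..4]=8, sum[0..5]=4, sum[0..6]=4 -> [3, 11, 8, 8, 8, 4, 4]
Stage 2 (CLIP -7 2): clip(3,-7,2)=2, clip(11,-7,2)=2, clip(8,-7,2)=2, clip(8,-7,2)=2, clip(8,-7,2)=2, clip(4,-7,2)=2, clip(4,-7,2)=2 -> [2, 2, 2, 2, 2, 2, 2]
Stage 3 (SUM): sum[0..0]=2, sum[0..1]=4, sum[0..2]=6, sum[0..3]=8, sum[0..4]=10, sum[0..5]=12, sum[0..6]=14 -> [2, 4, 6, 8, 10, 12, 14]
Stage 4 (CLIP -15 25): clip(2,-15,25)=2, clip(4,-15,25)=4, clip(6,-15,25)=6, clip(8,-15,25)=8, clip(10,-15,25)=10, clip(12,-15,25)=12, clip(14,-15,25)=14 -> [2, 4, 6, 8, 10, 12, 14]
Stage 5 (OFFSET -2): 2+-2=0, 4+-2=2, 6+-2=4, 8+-2=6, 10+-2=8, 12+-2=10, 14+-2=12 -> [0, 2, 4, 6, 8, 10, 12]
Output sum: 42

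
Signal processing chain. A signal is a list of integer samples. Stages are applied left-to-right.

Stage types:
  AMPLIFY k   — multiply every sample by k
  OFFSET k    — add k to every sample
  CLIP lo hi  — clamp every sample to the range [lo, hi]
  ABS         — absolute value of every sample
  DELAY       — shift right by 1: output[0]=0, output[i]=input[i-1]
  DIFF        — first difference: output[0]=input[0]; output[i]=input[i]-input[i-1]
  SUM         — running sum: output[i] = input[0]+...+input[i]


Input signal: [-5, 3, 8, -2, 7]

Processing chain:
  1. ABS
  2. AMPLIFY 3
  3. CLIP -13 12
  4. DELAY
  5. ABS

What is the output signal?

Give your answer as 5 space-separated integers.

Answer: 0 12 9 12 6

Derivation:
Input: [-5, 3, 8, -2, 7]
Stage 1 (ABS): |-5|=5, |3|=3, |8|=8, |-2|=2, |7|=7 -> [5, 3, 8, 2, 7]
Stage 2 (AMPLIFY 3): 5*3=15, 3*3=9, 8*3=24, 2*3=6, 7*3=21 -> [15, 9, 24, 6, 21]
Stage 3 (CLIP -13 12): clip(15,-13,12)=12, clip(9,-13,12)=9, clip(24,-13,12)=12, clip(6,-13,12)=6, clip(21,-13,12)=12 -> [12, 9, 12, 6, 12]
Stage 4 (DELAY): [0, 12, 9, 12, 6] = [0, 12, 9, 12, 6] -> [0, 12, 9, 12, 6]
Stage 5 (ABS): |0|=0, |12|=12, |9|=9, |12|=12, |6|=6 -> [0, 12, 9, 12, 6]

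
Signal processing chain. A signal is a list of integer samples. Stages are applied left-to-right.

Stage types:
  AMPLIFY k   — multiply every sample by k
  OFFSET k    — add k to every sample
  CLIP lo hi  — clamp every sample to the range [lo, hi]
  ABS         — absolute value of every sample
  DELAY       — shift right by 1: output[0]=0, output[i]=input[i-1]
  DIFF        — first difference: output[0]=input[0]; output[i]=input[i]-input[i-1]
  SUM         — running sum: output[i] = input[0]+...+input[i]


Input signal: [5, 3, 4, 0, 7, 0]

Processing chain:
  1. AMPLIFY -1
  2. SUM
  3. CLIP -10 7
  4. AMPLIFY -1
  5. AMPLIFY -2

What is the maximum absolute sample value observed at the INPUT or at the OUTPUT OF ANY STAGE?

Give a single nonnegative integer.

Answer: 20

Derivation:
Input: [5, 3, 4, 0, 7, 0] (max |s|=7)
Stage 1 (AMPLIFY -1): 5*-1=-5, 3*-1=-3, 4*-1=-4, 0*-1=0, 7*-1=-7, 0*-1=0 -> [-5, -3, -4, 0, -7, 0] (max |s|=7)
Stage 2 (SUM): sum[0..0]=-5, sum[0..1]=-8, sum[0..2]=-12, sum[0..3]=-12, sum[0..4]=-19, sum[0..5]=-19 -> [-5, -8, -12, -12, -19, -19] (max |s|=19)
Stage 3 (CLIP -10 7): clip(-5,-10,7)=-5, clip(-8,-10,7)=-8, clip(-12,-10,7)=-10, clip(-12,-10,7)=-10, clip(-19,-10,7)=-10, clip(-19,-10,7)=-10 -> [-5, -8, -10, -10, -10, -10] (max |s|=10)
Stage 4 (AMPLIFY -1): -5*-1=5, -8*-1=8, -10*-1=10, -10*-1=10, -10*-1=10, -10*-1=10 -> [5, 8, 10, 10, 10, 10] (max |s|=10)
Stage 5 (AMPLIFY -2): 5*-2=-10, 8*-2=-16, 10*-2=-20, 10*-2=-20, 10*-2=-20, 10*-2=-20 -> [-10, -16, -20, -20, -20, -20] (max |s|=20)
Overall max amplitude: 20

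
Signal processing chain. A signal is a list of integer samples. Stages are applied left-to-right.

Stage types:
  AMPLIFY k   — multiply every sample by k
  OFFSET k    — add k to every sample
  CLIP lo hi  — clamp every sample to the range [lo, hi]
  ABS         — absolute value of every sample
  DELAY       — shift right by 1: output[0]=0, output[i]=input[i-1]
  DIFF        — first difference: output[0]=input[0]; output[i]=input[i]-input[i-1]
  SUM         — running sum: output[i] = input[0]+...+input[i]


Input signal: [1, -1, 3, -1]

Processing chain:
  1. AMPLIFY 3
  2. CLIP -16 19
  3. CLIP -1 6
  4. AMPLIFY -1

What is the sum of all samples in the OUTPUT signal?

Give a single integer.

Answer: -7

Derivation:
Input: [1, -1, 3, -1]
Stage 1 (AMPLIFY 3): 1*3=3, -1*3=-3, 3*3=9, -1*3=-3 -> [3, -3, 9, -3]
Stage 2 (CLIP -16 19): clip(3,-16,19)=3, clip(-3,-16,19)=-3, clip(9,-16,19)=9, clip(-3,-16,19)=-3 -> [3, -3, 9, -3]
Stage 3 (CLIP -1 6): clip(3,-1,6)=3, clip(-3,-1,6)=-1, clip(9,-1,6)=6, clip(-3,-1,6)=-1 -> [3, -1, 6, -1]
Stage 4 (AMPLIFY -1): 3*-1=-3, -1*-1=1, 6*-1=-6, -1*-1=1 -> [-3, 1, -6, 1]
Output sum: -7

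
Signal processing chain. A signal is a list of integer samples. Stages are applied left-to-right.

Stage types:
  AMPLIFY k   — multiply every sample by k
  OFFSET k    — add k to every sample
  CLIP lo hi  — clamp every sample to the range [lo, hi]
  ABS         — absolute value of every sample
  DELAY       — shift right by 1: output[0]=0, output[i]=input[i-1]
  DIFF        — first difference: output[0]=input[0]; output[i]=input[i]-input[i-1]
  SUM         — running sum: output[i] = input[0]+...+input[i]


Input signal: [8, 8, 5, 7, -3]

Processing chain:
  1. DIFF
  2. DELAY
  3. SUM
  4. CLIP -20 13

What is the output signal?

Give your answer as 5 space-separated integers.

Answer: 0 8 8 5 7

Derivation:
Input: [8, 8, 5, 7, -3]
Stage 1 (DIFF): s[0]=8, 8-8=0, 5-8=-3, 7-5=2, -3-7=-10 -> [8, 0, -3, 2, -10]
Stage 2 (DELAY): [0, 8, 0, -3, 2] = [0, 8, 0, -3, 2] -> [0, 8, 0, -3, 2]
Stage 3 (SUM): sum[0..0]=0, sum[0..1]=8, sum[0..2]=8, sum[0..3]=5, sum[0..4]=7 -> [0, 8, 8, 5, 7]
Stage 4 (CLIP -20 13): clip(0,-20,13)=0, clip(8,-20,13)=8, clip(8,-20,13)=8, clip(5,-20,13)=5, clip(7,-20,13)=7 -> [0, 8, 8, 5, 7]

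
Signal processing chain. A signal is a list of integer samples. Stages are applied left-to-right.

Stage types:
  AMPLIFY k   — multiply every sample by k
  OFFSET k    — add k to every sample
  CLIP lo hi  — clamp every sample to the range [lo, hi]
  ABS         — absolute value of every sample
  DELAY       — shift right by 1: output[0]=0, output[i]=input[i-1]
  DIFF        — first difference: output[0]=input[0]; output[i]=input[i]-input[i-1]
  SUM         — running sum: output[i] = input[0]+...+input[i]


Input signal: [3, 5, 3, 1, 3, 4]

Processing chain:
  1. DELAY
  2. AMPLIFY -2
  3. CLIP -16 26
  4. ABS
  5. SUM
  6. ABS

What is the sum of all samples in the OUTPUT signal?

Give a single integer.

Answer: 98

Derivation:
Input: [3, 5, 3, 1, 3, 4]
Stage 1 (DELAY): [0, 3, 5, 3, 1, 3] = [0, 3, 5, 3, 1, 3] -> [0, 3, 5, 3, 1, 3]
Stage 2 (AMPLIFY -2): 0*-2=0, 3*-2=-6, 5*-2=-10, 3*-2=-6, 1*-2=-2, 3*-2=-6 -> [0, -6, -10, -6, -2, -6]
Stage 3 (CLIP -16 26): clip(0,-16,26)=0, clip(-6,-16,26)=-6, clip(-10,-16,26)=-10, clip(-6,-16,26)=-6, clip(-2,-16,26)=-2, clip(-6,-16,26)=-6 -> [0, -6, -10, -6, -2, -6]
Stage 4 (ABS): |0|=0, |-6|=6, |-10|=10, |-6|=6, |-2|=2, |-6|=6 -> [0, 6, 10, 6, 2, 6]
Stage 5 (SUM): sum[0..0]=0, sum[0..1]=6, sum[0..2]=16, sum[0..3]=22, sum[0..4]=24, sum[0..5]=30 -> [0, 6, 16, 22, 24, 30]
Stage 6 (ABS): |0|=0, |6|=6, |16|=16, |22|=22, |24|=24, |30|=30 -> [0, 6, 16, 22, 24, 30]
Output sum: 98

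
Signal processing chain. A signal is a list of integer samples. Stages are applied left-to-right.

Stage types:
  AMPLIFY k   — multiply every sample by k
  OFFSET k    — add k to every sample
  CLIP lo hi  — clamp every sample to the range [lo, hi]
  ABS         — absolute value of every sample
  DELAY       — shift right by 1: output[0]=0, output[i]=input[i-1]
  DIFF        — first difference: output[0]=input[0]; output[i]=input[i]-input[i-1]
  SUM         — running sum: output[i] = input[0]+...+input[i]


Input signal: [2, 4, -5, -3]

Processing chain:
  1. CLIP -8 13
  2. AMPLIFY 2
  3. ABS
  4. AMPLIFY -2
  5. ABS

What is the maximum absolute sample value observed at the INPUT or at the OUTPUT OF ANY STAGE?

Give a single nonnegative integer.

Answer: 20

Derivation:
Input: [2, 4, -5, -3] (max |s|=5)
Stage 1 (CLIP -8 13): clip(2,-8,13)=2, clip(4,-8,13)=4, clip(-5,-8,13)=-5, clip(-3,-8,13)=-3 -> [2, 4, -5, -3] (max |s|=5)
Stage 2 (AMPLIFY 2): 2*2=4, 4*2=8, -5*2=-10, -3*2=-6 -> [4, 8, -10, -6] (max |s|=10)
Stage 3 (ABS): |4|=4, |8|=8, |-10|=10, |-6|=6 -> [4, 8, 10, 6] (max |s|=10)
Stage 4 (AMPLIFY -2): 4*-2=-8, 8*-2=-16, 10*-2=-20, 6*-2=-12 -> [-8, -16, -20, -12] (max |s|=20)
Stage 5 (ABS): |-8|=8, |-16|=16, |-20|=20, |-12|=12 -> [8, 16, 20, 12] (max |s|=20)
Overall max amplitude: 20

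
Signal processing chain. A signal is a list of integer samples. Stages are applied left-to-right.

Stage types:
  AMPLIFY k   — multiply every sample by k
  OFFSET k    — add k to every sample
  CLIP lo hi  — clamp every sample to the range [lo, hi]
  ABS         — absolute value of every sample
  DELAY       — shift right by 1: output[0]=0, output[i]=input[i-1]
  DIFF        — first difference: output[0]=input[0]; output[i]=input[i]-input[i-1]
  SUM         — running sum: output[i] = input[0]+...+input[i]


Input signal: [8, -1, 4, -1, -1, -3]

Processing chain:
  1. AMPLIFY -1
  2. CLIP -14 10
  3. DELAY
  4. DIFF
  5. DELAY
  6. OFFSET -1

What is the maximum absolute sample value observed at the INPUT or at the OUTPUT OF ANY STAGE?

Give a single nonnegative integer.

Answer: 9

Derivation:
Input: [8, -1, 4, -1, -1, -3] (max |s|=8)
Stage 1 (AMPLIFY -1): 8*-1=-8, -1*-1=1, 4*-1=-4, -1*-1=1, -1*-1=1, -3*-1=3 -> [-8, 1, -4, 1, 1, 3] (max |s|=8)
Stage 2 (CLIP -14 10): clip(-8,-14,10)=-8, clip(1,-14,10)=1, clip(-4,-14,10)=-4, clip(1,-14,10)=1, clip(1,-14,10)=1, clip(3,-14,10)=3 -> [-8, 1, -4, 1, 1, 3] (max |s|=8)
Stage 3 (DELAY): [0, -8, 1, -4, 1, 1] = [0, -8, 1, -4, 1, 1] -> [0, -8, 1, -4, 1, 1] (max |s|=8)
Stage 4 (DIFF): s[0]=0, -8-0=-8, 1--8=9, -4-1=-5, 1--4=5, 1-1=0 -> [0, -8, 9, -5, 5, 0] (max |s|=9)
Stage 5 (DELAY): [0, 0, -8, 9, -5, 5] = [0, 0, -8, 9, -5, 5] -> [0, 0, -8, 9, -5, 5] (max |s|=9)
Stage 6 (OFFSET -1): 0+-1=-1, 0+-1=-1, -8+-1=-9, 9+-1=8, -5+-1=-6, 5+-1=4 -> [-1, -1, -9, 8, -6, 4] (max |s|=9)
Overall max amplitude: 9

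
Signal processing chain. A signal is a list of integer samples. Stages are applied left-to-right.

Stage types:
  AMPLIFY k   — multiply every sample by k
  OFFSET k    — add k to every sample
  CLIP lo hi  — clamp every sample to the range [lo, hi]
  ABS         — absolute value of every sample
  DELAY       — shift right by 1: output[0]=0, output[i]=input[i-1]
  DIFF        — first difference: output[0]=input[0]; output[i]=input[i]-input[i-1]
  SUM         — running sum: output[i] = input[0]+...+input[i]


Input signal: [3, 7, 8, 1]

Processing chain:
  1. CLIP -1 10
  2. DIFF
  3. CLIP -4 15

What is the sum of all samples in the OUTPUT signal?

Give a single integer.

Answer: 4

Derivation:
Input: [3, 7, 8, 1]
Stage 1 (CLIP -1 10): clip(3,-1,10)=3, clip(7,-1,10)=7, clip(8,-1,10)=8, clip(1,-1,10)=1 -> [3, 7, 8, 1]
Stage 2 (DIFF): s[0]=3, 7-3=4, 8-7=1, 1-8=-7 -> [3, 4, 1, -7]
Stage 3 (CLIP -4 15): clip(3,-4,15)=3, clip(4,-4,15)=4, clip(1,-4,15)=1, clip(-7,-4,15)=-4 -> [3, 4, 1, -4]
Output sum: 4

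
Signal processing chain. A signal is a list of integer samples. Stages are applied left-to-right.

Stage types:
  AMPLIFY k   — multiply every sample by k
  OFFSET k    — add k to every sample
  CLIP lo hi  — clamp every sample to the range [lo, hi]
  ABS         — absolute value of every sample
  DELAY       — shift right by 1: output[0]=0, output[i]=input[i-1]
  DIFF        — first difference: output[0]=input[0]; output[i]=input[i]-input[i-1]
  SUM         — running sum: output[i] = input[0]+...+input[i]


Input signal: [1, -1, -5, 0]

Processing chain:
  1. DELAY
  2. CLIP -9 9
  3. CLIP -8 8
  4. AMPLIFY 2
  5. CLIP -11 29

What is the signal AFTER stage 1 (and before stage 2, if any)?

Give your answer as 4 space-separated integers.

Input: [1, -1, -5, 0]
Stage 1 (DELAY): [0, 1, -1, -5] = [0, 1, -1, -5] -> [0, 1, -1, -5]

Answer: 0 1 -1 -5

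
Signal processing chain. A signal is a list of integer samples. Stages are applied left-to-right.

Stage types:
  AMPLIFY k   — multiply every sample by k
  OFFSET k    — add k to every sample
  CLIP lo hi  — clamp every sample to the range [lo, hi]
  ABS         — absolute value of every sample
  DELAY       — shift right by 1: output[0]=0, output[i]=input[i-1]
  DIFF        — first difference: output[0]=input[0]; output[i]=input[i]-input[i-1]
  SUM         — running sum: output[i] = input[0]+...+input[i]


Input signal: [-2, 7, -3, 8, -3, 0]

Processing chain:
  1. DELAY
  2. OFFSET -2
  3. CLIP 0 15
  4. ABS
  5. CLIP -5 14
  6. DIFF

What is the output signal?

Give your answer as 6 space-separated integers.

Answer: 0 0 5 -5 6 -6

Derivation:
Input: [-2, 7, -3, 8, -3, 0]
Stage 1 (DELAY): [0, -2, 7, -3, 8, -3] = [0, -2, 7, -3, 8, -3] -> [0, -2, 7, -3, 8, -3]
Stage 2 (OFFSET -2): 0+-2=-2, -2+-2=-4, 7+-2=5, -3+-2=-5, 8+-2=6, -3+-2=-5 -> [-2, -4, 5, -5, 6, -5]
Stage 3 (CLIP 0 15): clip(-2,0,15)=0, clip(-4,0,15)=0, clip(5,0,15)=5, clip(-5,0,15)=0, clip(6,0,15)=6, clip(-5,0,15)=0 -> [0, 0, 5, 0, 6, 0]
Stage 4 (ABS): |0|=0, |0|=0, |5|=5, |0|=0, |6|=6, |0|=0 -> [0, 0, 5, 0, 6, 0]
Stage 5 (CLIP -5 14): clip(0,-5,14)=0, clip(0,-5,14)=0, clip(5,-5,14)=5, clip(0,-5,14)=0, clip(6,-5,14)=6, clip(0,-5,14)=0 -> [0, 0, 5, 0, 6, 0]
Stage 6 (DIFF): s[0]=0, 0-0=0, 5-0=5, 0-5=-5, 6-0=6, 0-6=-6 -> [0, 0, 5, -5, 6, -6]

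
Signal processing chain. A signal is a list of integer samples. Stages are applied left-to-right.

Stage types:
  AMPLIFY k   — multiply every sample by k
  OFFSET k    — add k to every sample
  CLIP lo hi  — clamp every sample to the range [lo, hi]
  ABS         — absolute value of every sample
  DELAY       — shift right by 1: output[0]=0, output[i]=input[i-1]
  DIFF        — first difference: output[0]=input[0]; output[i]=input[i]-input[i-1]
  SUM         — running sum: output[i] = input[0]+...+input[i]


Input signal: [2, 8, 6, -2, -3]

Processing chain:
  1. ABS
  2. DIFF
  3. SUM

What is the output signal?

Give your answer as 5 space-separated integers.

Input: [2, 8, 6, -2, -3]
Stage 1 (ABS): |2|=2, |8|=8, |6|=6, |-2|=2, |-3|=3 -> [2, 8, 6, 2, 3]
Stage 2 (DIFF): s[0]=2, 8-2=6, 6-8=-2, 2-6=-4, 3-2=1 -> [2, 6, -2, -4, 1]
Stage 3 (SUM): sum[0..0]=2, sum[0..1]=8, sum[0..2]=6, sum[0..3]=2, sum[0..4]=3 -> [2, 8, 6, 2, 3]

Answer: 2 8 6 2 3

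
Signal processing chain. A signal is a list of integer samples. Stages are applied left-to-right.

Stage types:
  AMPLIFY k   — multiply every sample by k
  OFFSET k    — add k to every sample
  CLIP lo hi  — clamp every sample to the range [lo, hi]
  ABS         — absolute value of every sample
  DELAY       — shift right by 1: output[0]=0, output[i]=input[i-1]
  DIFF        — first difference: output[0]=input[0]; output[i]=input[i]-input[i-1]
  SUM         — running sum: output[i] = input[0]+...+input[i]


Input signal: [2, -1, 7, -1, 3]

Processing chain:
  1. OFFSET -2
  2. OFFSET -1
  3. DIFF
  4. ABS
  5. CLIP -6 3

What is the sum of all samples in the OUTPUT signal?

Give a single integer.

Input: [2, -1, 7, -1, 3]
Stage 1 (OFFSET -2): 2+-2=0, -1+-2=-3, 7+-2=5, -1+-2=-3, 3+-2=1 -> [0, -3, 5, -3, 1]
Stage 2 (OFFSET -1): 0+-1=-1, -3+-1=-4, 5+-1=4, -3+-1=-4, 1+-1=0 -> [-1, -4, 4, -4, 0]
Stage 3 (DIFF): s[0]=-1, -4--1=-3, 4--4=8, -4-4=-8, 0--4=4 -> [-1, -3, 8, -8, 4]
Stage 4 (ABS): |-1|=1, |-3|=3, |8|=8, |-8|=8, |4|=4 -> [1, 3, 8, 8, 4]
Stage 5 (CLIP -6 3): clip(1,-6,3)=1, clip(3,-6,3)=3, clip(8,-6,3)=3, clip(8,-6,3)=3, clip(4,-6,3)=3 -> [1, 3, 3, 3, 3]
Output sum: 13

Answer: 13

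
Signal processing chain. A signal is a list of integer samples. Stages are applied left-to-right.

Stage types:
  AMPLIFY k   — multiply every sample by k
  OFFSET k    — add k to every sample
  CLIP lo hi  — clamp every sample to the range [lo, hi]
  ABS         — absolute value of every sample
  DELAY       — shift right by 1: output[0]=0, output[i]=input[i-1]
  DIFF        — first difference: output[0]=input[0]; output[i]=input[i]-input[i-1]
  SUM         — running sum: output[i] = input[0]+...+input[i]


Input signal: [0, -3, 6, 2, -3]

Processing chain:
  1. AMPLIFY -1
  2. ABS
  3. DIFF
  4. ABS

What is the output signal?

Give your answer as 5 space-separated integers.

Answer: 0 3 3 4 1

Derivation:
Input: [0, -3, 6, 2, -3]
Stage 1 (AMPLIFY -1): 0*-1=0, -3*-1=3, 6*-1=-6, 2*-1=-2, -3*-1=3 -> [0, 3, -6, -2, 3]
Stage 2 (ABS): |0|=0, |3|=3, |-6|=6, |-2|=2, |3|=3 -> [0, 3, 6, 2, 3]
Stage 3 (DIFF): s[0]=0, 3-0=3, 6-3=3, 2-6=-4, 3-2=1 -> [0, 3, 3, -4, 1]
Stage 4 (ABS): |0|=0, |3|=3, |3|=3, |-4|=4, |1|=1 -> [0, 3, 3, 4, 1]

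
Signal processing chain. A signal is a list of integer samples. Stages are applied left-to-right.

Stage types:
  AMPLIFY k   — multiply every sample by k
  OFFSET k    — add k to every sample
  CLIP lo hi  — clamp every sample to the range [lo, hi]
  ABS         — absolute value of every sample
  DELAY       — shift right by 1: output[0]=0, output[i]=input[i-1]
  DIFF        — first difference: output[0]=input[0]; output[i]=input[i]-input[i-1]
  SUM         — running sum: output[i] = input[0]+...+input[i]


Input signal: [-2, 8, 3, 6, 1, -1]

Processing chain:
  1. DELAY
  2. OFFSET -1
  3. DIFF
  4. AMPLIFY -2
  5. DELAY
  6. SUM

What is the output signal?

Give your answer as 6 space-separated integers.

Answer: 0 2 6 -14 -4 -10

Derivation:
Input: [-2, 8, 3, 6, 1, -1]
Stage 1 (DELAY): [0, -2, 8, 3, 6, 1] = [0, -2, 8, 3, 6, 1] -> [0, -2, 8, 3, 6, 1]
Stage 2 (OFFSET -1): 0+-1=-1, -2+-1=-3, 8+-1=7, 3+-1=2, 6+-1=5, 1+-1=0 -> [-1, -3, 7, 2, 5, 0]
Stage 3 (DIFF): s[0]=-1, -3--1=-2, 7--3=10, 2-7=-5, 5-2=3, 0-5=-5 -> [-1, -2, 10, -5, 3, -5]
Stage 4 (AMPLIFY -2): -1*-2=2, -2*-2=4, 10*-2=-20, -5*-2=10, 3*-2=-6, -5*-2=10 -> [2, 4, -20, 10, -6, 10]
Stage 5 (DELAY): [0, 2, 4, -20, 10, -6] = [0, 2, 4, -20, 10, -6] -> [0, 2, 4, -20, 10, -6]
Stage 6 (SUM): sum[0..0]=0, sum[0..1]=2, sum[0..2]=6, sum[0..3]=-14, sum[0..4]=-4, sum[0..5]=-10 -> [0, 2, 6, -14, -4, -10]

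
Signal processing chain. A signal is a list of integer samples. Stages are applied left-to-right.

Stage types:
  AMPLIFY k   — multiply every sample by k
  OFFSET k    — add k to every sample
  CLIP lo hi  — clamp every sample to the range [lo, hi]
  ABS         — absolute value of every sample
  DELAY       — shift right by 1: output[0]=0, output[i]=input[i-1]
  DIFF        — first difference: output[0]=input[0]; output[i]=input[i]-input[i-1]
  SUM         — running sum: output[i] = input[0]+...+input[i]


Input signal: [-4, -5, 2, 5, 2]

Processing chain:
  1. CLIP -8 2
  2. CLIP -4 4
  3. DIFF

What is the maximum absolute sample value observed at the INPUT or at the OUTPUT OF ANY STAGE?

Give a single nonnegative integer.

Input: [-4, -5, 2, 5, 2] (max |s|=5)
Stage 1 (CLIP -8 2): clip(-4,-8,2)=-4, clip(-5,-8,2)=-5, clip(2,-8,2)=2, clip(5,-8,2)=2, clip(2,-8,2)=2 -> [-4, -5, 2, 2, 2] (max |s|=5)
Stage 2 (CLIP -4 4): clip(-4,-4,4)=-4, clip(-5,-4,4)=-4, clip(2,-4,4)=2, clip(2,-4,4)=2, clip(2,-4,4)=2 -> [-4, -4, 2, 2, 2] (max |s|=4)
Stage 3 (DIFF): s[0]=-4, -4--4=0, 2--4=6, 2-2=0, 2-2=0 -> [-4, 0, 6, 0, 0] (max |s|=6)
Overall max amplitude: 6

Answer: 6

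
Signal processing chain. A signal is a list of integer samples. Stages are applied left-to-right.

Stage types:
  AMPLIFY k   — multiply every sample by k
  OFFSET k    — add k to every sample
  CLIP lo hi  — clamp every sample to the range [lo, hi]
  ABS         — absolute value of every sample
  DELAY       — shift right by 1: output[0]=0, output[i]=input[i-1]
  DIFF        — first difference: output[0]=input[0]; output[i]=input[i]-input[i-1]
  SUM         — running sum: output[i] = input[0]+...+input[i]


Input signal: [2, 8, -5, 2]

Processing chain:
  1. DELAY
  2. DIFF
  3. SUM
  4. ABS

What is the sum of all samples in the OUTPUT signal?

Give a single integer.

Input: [2, 8, -5, 2]
Stage 1 (DELAY): [0, 2, 8, -5] = [0, 2, 8, -5] -> [0, 2, 8, -5]
Stage 2 (DIFF): s[0]=0, 2-0=2, 8-2=6, -5-8=-13 -> [0, 2, 6, -13]
Stage 3 (SUM): sum[0..0]=0, sum[0..1]=2, sum[0..2]=8, sum[0..3]=-5 -> [0, 2, 8, -5]
Stage 4 (ABS): |0|=0, |2|=2, |8|=8, |-5|=5 -> [0, 2, 8, 5]
Output sum: 15

Answer: 15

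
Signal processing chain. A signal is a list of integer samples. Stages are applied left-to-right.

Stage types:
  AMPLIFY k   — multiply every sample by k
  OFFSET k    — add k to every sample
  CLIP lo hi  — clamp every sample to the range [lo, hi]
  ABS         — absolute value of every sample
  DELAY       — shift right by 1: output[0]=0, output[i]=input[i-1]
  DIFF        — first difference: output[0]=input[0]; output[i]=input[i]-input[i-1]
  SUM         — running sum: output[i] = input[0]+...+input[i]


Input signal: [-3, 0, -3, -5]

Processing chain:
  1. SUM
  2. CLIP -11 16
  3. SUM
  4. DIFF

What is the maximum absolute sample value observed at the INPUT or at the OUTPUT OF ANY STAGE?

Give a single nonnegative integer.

Input: [-3, 0, -3, -5] (max |s|=5)
Stage 1 (SUM): sum[0..0]=-3, sum[0..1]=-3, sum[0..2]=-6, sum[0..3]=-11 -> [-3, -3, -6, -11] (max |s|=11)
Stage 2 (CLIP -11 16): clip(-3,-11,16)=-3, clip(-3,-11,16)=-3, clip(-6,-11,16)=-6, clip(-11,-11,16)=-11 -> [-3, -3, -6, -11] (max |s|=11)
Stage 3 (SUM): sum[0..0]=-3, sum[0..1]=-6, sum[0..2]=-12, sum[0..3]=-23 -> [-3, -6, -12, -23] (max |s|=23)
Stage 4 (DIFF): s[0]=-3, -6--3=-3, -12--6=-6, -23--12=-11 -> [-3, -3, -6, -11] (max |s|=11)
Overall max amplitude: 23

Answer: 23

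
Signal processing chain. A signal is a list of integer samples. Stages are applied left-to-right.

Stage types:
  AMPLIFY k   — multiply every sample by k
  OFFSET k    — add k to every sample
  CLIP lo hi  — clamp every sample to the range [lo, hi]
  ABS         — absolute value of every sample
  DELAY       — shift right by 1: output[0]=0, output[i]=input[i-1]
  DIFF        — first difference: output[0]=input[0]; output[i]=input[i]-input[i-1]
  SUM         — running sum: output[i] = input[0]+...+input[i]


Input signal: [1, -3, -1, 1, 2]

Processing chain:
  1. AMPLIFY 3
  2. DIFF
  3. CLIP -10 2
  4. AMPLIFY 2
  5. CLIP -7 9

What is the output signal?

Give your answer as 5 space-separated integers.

Answer: 4 -7 4 4 4

Derivation:
Input: [1, -3, -1, 1, 2]
Stage 1 (AMPLIFY 3): 1*3=3, -3*3=-9, -1*3=-3, 1*3=3, 2*3=6 -> [3, -9, -3, 3, 6]
Stage 2 (DIFF): s[0]=3, -9-3=-12, -3--9=6, 3--3=6, 6-3=3 -> [3, -12, 6, 6, 3]
Stage 3 (CLIP -10 2): clip(3,-10,2)=2, clip(-12,-10,2)=-10, clip(6,-10,2)=2, clip(6,-10,2)=2, clip(3,-10,2)=2 -> [2, -10, 2, 2, 2]
Stage 4 (AMPLIFY 2): 2*2=4, -10*2=-20, 2*2=4, 2*2=4, 2*2=4 -> [4, -20, 4, 4, 4]
Stage 5 (CLIP -7 9): clip(4,-7,9)=4, clip(-20,-7,9)=-7, clip(4,-7,9)=4, clip(4,-7,9)=4, clip(4,-7,9)=4 -> [4, -7, 4, 4, 4]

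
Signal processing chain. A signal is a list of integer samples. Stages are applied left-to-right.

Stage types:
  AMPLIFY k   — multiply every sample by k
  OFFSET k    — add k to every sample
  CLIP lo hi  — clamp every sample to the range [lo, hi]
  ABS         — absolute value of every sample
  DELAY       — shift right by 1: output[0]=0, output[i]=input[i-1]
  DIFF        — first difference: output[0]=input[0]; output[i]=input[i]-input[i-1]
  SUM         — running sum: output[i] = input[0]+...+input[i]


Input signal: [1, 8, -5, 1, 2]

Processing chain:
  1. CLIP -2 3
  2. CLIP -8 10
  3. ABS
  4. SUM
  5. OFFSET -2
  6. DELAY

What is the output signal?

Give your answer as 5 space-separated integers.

Input: [1, 8, -5, 1, 2]
Stage 1 (CLIP -2 3): clip(1,-2,3)=1, clip(8,-2,3)=3, clip(-5,-2,3)=-2, clip(1,-2,3)=1, clip(2,-2,3)=2 -> [1, 3, -2, 1, 2]
Stage 2 (CLIP -8 10): clip(1,-8,10)=1, clip(3,-8,10)=3, clip(-2,-8,10)=-2, clip(1,-8,10)=1, clip(2,-8,10)=2 -> [1, 3, -2, 1, 2]
Stage 3 (ABS): |1|=1, |3|=3, |-2|=2, |1|=1, |2|=2 -> [1, 3, 2, 1, 2]
Stage 4 (SUM): sum[0..0]=1, sum[0..1]=4, sum[0..2]=6, sum[0..3]=7, sum[0..4]=9 -> [1, 4, 6, 7, 9]
Stage 5 (OFFSET -2): 1+-2=-1, 4+-2=2, 6+-2=4, 7+-2=5, 9+-2=7 -> [-1, 2, 4, 5, 7]
Stage 6 (DELAY): [0, -1, 2, 4, 5] = [0, -1, 2, 4, 5] -> [0, -1, 2, 4, 5]

Answer: 0 -1 2 4 5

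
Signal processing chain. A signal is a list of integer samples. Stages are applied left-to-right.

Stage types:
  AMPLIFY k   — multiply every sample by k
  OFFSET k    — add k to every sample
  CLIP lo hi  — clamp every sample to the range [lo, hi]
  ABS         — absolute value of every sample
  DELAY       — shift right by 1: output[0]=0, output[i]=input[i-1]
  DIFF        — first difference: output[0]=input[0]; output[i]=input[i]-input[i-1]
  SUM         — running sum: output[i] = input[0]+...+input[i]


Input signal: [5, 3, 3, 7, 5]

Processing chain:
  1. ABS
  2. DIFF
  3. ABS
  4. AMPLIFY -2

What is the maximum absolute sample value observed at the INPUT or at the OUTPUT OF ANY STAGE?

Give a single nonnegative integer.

Answer: 10

Derivation:
Input: [5, 3, 3, 7, 5] (max |s|=7)
Stage 1 (ABS): |5|=5, |3|=3, |3|=3, |7|=7, |5|=5 -> [5, 3, 3, 7, 5] (max |s|=7)
Stage 2 (DIFF): s[0]=5, 3-5=-2, 3-3=0, 7-3=4, 5-7=-2 -> [5, -2, 0, 4, -2] (max |s|=5)
Stage 3 (ABS): |5|=5, |-2|=2, |0|=0, |4|=4, |-2|=2 -> [5, 2, 0, 4, 2] (max |s|=5)
Stage 4 (AMPLIFY -2): 5*-2=-10, 2*-2=-4, 0*-2=0, 4*-2=-8, 2*-2=-4 -> [-10, -4, 0, -8, -4] (max |s|=10)
Overall max amplitude: 10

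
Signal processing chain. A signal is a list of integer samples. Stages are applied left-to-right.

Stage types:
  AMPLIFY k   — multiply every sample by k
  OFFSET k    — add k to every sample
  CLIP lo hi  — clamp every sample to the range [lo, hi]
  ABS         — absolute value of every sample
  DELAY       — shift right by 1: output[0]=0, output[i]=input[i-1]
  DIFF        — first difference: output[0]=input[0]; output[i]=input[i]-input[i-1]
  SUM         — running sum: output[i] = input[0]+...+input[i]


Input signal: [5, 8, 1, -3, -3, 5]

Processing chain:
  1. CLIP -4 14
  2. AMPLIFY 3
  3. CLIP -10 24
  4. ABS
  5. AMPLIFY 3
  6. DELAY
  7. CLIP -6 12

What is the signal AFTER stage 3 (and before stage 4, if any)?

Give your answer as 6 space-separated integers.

Input: [5, 8, 1, -3, -3, 5]
Stage 1 (CLIP -4 14): clip(5,-4,14)=5, clip(8,-4,14)=8, clip(1,-4,14)=1, clip(-3,-4,14)=-3, clip(-3,-4,14)=-3, clip(5,-4,14)=5 -> [5, 8, 1, -3, -3, 5]
Stage 2 (AMPLIFY 3): 5*3=15, 8*3=24, 1*3=3, -3*3=-9, -3*3=-9, 5*3=15 -> [15, 24, 3, -9, -9, 15]
Stage 3 (CLIP -10 24): clip(15,-10,24)=15, clip(24,-10,24)=24, clip(3,-10,24)=3, clip(-9,-10,24)=-9, clip(-9,-10,24)=-9, clip(15,-10,24)=15 -> [15, 24, 3, -9, -9, 15]

Answer: 15 24 3 -9 -9 15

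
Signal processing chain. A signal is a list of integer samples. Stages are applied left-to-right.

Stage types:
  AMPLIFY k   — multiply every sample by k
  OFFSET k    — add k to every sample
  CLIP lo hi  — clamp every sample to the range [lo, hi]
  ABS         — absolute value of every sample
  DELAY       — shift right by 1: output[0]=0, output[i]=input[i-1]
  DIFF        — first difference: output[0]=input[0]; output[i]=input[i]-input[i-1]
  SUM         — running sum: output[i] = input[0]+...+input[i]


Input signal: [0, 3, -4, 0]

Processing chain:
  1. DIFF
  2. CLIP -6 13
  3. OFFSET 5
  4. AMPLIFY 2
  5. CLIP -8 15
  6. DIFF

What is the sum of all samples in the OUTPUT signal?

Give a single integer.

Input: [0, 3, -4, 0]
Stage 1 (DIFF): s[0]=0, 3-0=3, -4-3=-7, 0--4=4 -> [0, 3, -7, 4]
Stage 2 (CLIP -6 13): clip(0,-6,13)=0, clip(3,-6,13)=3, clip(-7,-6,13)=-6, clip(4,-6,13)=4 -> [0, 3, -6, 4]
Stage 3 (OFFSET 5): 0+5=5, 3+5=8, -6+5=-1, 4+5=9 -> [5, 8, -1, 9]
Stage 4 (AMPLIFY 2): 5*2=10, 8*2=16, -1*2=-2, 9*2=18 -> [10, 16, -2, 18]
Stage 5 (CLIP -8 15): clip(10,-8,15)=10, clip(16,-8,15)=15, clip(-2,-8,15)=-2, clip(18,-8,15)=15 -> [10, 15, -2, 15]
Stage 6 (DIFF): s[0]=10, 15-10=5, -2-15=-17, 15--2=17 -> [10, 5, -17, 17]
Output sum: 15

Answer: 15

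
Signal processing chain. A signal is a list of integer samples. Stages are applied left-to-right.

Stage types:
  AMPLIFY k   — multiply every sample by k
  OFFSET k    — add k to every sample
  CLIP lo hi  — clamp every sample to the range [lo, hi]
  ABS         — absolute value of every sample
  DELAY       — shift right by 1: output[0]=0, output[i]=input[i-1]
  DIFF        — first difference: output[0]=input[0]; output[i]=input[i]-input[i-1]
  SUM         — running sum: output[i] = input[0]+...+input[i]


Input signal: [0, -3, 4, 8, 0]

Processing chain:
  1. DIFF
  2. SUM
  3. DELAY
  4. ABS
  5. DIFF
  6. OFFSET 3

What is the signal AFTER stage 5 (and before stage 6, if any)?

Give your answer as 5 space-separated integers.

Input: [0, -3, 4, 8, 0]
Stage 1 (DIFF): s[0]=0, -3-0=-3, 4--3=7, 8-4=4, 0-8=-8 -> [0, -3, 7, 4, -8]
Stage 2 (SUM): sum[0..0]=0, sum[0..1]=-3, sum[0..2]=4, sum[0..3]=8, sum[0..4]=0 -> [0, -3, 4, 8, 0]
Stage 3 (DELAY): [0, 0, -3, 4, 8] = [0, 0, -3, 4, 8] -> [0, 0, -3, 4, 8]
Stage 4 (ABS): |0|=0, |0|=0, |-3|=3, |4|=4, |8|=8 -> [0, 0, 3, 4, 8]
Stage 5 (DIFF): s[0]=0, 0-0=0, 3-0=3, 4-3=1, 8-4=4 -> [0, 0, 3, 1, 4]

Answer: 0 0 3 1 4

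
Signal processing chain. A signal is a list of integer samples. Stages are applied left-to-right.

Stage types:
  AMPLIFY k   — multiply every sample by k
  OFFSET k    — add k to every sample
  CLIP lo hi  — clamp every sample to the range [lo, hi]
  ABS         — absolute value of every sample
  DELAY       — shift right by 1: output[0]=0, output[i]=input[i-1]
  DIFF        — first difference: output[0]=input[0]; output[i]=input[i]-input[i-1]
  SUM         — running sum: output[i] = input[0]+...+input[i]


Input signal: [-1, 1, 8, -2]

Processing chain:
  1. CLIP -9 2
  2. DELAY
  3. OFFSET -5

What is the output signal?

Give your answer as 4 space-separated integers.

Input: [-1, 1, 8, -2]
Stage 1 (CLIP -9 2): clip(-1,-9,2)=-1, clip(1,-9,2)=1, clip(8,-9,2)=2, clip(-2,-9,2)=-2 -> [-1, 1, 2, -2]
Stage 2 (DELAY): [0, -1, 1, 2] = [0, -1, 1, 2] -> [0, -1, 1, 2]
Stage 3 (OFFSET -5): 0+-5=-5, -1+-5=-6, 1+-5=-4, 2+-5=-3 -> [-5, -6, -4, -3]

Answer: -5 -6 -4 -3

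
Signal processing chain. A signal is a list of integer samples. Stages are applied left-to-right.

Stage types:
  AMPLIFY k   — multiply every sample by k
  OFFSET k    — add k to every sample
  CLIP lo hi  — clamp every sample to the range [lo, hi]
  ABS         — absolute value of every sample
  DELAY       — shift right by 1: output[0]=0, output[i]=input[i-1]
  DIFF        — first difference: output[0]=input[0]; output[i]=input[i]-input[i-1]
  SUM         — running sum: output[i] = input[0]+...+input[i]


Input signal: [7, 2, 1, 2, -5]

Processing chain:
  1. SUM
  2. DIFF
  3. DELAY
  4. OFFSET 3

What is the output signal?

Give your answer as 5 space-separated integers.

Input: [7, 2, 1, 2, -5]
Stage 1 (SUM): sum[0..0]=7, sum[0..1]=9, sum[0..2]=10, sum[0..3]=12, sum[0..4]=7 -> [7, 9, 10, 12, 7]
Stage 2 (DIFF): s[0]=7, 9-7=2, 10-9=1, 12-10=2, 7-12=-5 -> [7, 2, 1, 2, -5]
Stage 3 (DELAY): [0, 7, 2, 1, 2] = [0, 7, 2, 1, 2] -> [0, 7, 2, 1, 2]
Stage 4 (OFFSET 3): 0+3=3, 7+3=10, 2+3=5, 1+3=4, 2+3=5 -> [3, 10, 5, 4, 5]

Answer: 3 10 5 4 5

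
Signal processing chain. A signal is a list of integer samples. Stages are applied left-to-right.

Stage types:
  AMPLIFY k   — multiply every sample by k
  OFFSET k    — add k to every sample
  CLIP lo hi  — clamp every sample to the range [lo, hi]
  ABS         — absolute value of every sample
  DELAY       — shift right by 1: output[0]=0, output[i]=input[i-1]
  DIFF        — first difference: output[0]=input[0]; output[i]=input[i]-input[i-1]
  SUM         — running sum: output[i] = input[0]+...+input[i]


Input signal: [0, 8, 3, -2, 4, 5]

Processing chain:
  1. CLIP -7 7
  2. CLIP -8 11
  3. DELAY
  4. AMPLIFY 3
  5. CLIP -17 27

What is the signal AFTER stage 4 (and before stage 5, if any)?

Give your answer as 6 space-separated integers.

Input: [0, 8, 3, -2, 4, 5]
Stage 1 (CLIP -7 7): clip(0,-7,7)=0, clip(8,-7,7)=7, clip(3,-7,7)=3, clip(-2,-7,7)=-2, clip(4,-7,7)=4, clip(5,-7,7)=5 -> [0, 7, 3, -2, 4, 5]
Stage 2 (CLIP -8 11): clip(0,-8,11)=0, clip(7,-8,11)=7, clip(3,-8,11)=3, clip(-2,-8,11)=-2, clip(4,-8,11)=4, clip(5,-8,11)=5 -> [0, 7, 3, -2, 4, 5]
Stage 3 (DELAY): [0, 0, 7, 3, -2, 4] = [0, 0, 7, 3, -2, 4] -> [0, 0, 7, 3, -2, 4]
Stage 4 (AMPLIFY 3): 0*3=0, 0*3=0, 7*3=21, 3*3=9, -2*3=-6, 4*3=12 -> [0, 0, 21, 9, -6, 12]

Answer: 0 0 21 9 -6 12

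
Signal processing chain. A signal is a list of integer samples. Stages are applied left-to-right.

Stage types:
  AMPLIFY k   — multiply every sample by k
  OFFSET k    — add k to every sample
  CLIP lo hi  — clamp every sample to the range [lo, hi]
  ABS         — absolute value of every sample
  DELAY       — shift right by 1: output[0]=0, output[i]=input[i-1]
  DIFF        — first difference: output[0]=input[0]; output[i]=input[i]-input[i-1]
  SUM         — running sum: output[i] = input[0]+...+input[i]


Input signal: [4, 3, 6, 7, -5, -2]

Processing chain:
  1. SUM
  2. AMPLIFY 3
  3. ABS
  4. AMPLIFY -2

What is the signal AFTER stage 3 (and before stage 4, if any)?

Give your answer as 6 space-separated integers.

Answer: 12 21 39 60 45 39

Derivation:
Input: [4, 3, 6, 7, -5, -2]
Stage 1 (SUM): sum[0..0]=4, sum[0..1]=7, sum[0..2]=13, sum[0..3]=20, sum[0..4]=15, sum[0..5]=13 -> [4, 7, 13, 20, 15, 13]
Stage 2 (AMPLIFY 3): 4*3=12, 7*3=21, 13*3=39, 20*3=60, 15*3=45, 13*3=39 -> [12, 21, 39, 60, 45, 39]
Stage 3 (ABS): |12|=12, |21|=21, |39|=39, |60|=60, |45|=45, |39|=39 -> [12, 21, 39, 60, 45, 39]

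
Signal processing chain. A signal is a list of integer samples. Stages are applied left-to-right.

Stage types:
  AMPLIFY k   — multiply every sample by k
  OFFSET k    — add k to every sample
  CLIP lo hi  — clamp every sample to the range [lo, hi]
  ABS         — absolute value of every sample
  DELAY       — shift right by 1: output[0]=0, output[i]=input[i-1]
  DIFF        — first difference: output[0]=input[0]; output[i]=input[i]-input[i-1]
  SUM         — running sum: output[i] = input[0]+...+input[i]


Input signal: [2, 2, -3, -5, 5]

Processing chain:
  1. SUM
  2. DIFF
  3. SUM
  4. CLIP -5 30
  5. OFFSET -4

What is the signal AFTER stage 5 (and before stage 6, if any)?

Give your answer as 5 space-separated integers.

Answer: -2 0 -3 -8 -3

Derivation:
Input: [2, 2, -3, -5, 5]
Stage 1 (SUM): sum[0..0]=2, sum[0..1]=4, sum[0..2]=1, sum[0..3]=-4, sum[0..4]=1 -> [2, 4, 1, -4, 1]
Stage 2 (DIFF): s[0]=2, 4-2=2, 1-4=-3, -4-1=-5, 1--4=5 -> [2, 2, -3, -5, 5]
Stage 3 (SUM): sum[0..0]=2, sum[0..1]=4, sum[0..2]=1, sum[0..3]=-4, sum[0..4]=1 -> [2, 4, 1, -4, 1]
Stage 4 (CLIP -5 30): clip(2,-5,30)=2, clip(4,-5,30)=4, clip(1,-5,30)=1, clip(-4,-5,30)=-4, clip(1,-5,30)=1 -> [2, 4, 1, -4, 1]
Stage 5 (OFFSET -4): 2+-4=-2, 4+-4=0, 1+-4=-3, -4+-4=-8, 1+-4=-3 -> [-2, 0, -3, -8, -3]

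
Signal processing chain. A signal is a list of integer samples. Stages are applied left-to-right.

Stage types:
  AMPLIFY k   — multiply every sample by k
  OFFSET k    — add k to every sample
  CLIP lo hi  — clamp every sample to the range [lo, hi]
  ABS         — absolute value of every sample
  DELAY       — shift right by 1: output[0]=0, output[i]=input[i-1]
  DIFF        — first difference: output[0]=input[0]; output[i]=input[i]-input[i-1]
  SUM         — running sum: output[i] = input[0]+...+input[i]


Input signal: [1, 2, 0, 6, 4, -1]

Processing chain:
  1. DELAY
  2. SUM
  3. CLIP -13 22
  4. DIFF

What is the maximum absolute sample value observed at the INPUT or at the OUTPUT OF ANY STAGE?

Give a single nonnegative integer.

Answer: 13

Derivation:
Input: [1, 2, 0, 6, 4, -1] (max |s|=6)
Stage 1 (DELAY): [0, 1, 2, 0, 6, 4] = [0, 1, 2, 0, 6, 4] -> [0, 1, 2, 0, 6, 4] (max |s|=6)
Stage 2 (SUM): sum[0..0]=0, sum[0..1]=1, sum[0..2]=3, sum[0..3]=3, sum[0..4]=9, sum[0..5]=13 -> [0, 1, 3, 3, 9, 13] (max |s|=13)
Stage 3 (CLIP -13 22): clip(0,-13,22)=0, clip(1,-13,22)=1, clip(3,-13,22)=3, clip(3,-13,22)=3, clip(9,-13,22)=9, clip(13,-13,22)=13 -> [0, 1, 3, 3, 9, 13] (max |s|=13)
Stage 4 (DIFF): s[0]=0, 1-0=1, 3-1=2, 3-3=0, 9-3=6, 13-9=4 -> [0, 1, 2, 0, 6, 4] (max |s|=6)
Overall max amplitude: 13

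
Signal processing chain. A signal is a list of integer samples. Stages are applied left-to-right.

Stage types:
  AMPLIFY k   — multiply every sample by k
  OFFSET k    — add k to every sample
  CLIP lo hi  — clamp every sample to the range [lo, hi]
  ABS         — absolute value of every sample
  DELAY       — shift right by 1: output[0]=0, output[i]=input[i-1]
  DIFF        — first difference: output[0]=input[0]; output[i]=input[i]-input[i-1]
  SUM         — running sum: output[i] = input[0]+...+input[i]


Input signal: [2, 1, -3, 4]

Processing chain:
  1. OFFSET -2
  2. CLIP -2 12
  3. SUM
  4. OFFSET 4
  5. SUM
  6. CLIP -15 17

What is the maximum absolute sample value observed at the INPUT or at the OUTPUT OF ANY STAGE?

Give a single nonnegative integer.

Answer: 11

Derivation:
Input: [2, 1, -3, 4] (max |s|=4)
Stage 1 (OFFSET -2): 2+-2=0, 1+-2=-1, -3+-2=-5, 4+-2=2 -> [0, -1, -5, 2] (max |s|=5)
Stage 2 (CLIP -2 12): clip(0,-2,12)=0, clip(-1,-2,12)=-1, clip(-5,-2,12)=-2, clip(2,-2,12)=2 -> [0, -1, -2, 2] (max |s|=2)
Stage 3 (SUM): sum[0..0]=0, sum[0..1]=-1, sum[0..2]=-3, sum[0..3]=-1 -> [0, -1, -3, -1] (max |s|=3)
Stage 4 (OFFSET 4): 0+4=4, -1+4=3, -3+4=1, -1+4=3 -> [4, 3, 1, 3] (max |s|=4)
Stage 5 (SUM): sum[0..0]=4, sum[0..1]=7, sum[0..2]=8, sum[0..3]=11 -> [4, 7, 8, 11] (max |s|=11)
Stage 6 (CLIP -15 17): clip(4,-15,17)=4, clip(7,-15,17)=7, clip(8,-15,17)=8, clip(11,-15,17)=11 -> [4, 7, 8, 11] (max |s|=11)
Overall max amplitude: 11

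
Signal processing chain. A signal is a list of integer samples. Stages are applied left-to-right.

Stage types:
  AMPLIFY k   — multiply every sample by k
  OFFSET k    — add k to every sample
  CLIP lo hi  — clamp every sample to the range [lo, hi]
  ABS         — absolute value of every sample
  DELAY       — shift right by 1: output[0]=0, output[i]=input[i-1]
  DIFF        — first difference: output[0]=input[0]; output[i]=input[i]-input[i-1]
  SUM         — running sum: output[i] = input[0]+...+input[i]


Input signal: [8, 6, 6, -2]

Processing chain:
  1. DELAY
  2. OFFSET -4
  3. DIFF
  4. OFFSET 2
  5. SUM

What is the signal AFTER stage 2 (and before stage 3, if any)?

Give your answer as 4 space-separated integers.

Answer: -4 4 2 2

Derivation:
Input: [8, 6, 6, -2]
Stage 1 (DELAY): [0, 8, 6, 6] = [0, 8, 6, 6] -> [0, 8, 6, 6]
Stage 2 (OFFSET -4): 0+-4=-4, 8+-4=4, 6+-4=2, 6+-4=2 -> [-4, 4, 2, 2]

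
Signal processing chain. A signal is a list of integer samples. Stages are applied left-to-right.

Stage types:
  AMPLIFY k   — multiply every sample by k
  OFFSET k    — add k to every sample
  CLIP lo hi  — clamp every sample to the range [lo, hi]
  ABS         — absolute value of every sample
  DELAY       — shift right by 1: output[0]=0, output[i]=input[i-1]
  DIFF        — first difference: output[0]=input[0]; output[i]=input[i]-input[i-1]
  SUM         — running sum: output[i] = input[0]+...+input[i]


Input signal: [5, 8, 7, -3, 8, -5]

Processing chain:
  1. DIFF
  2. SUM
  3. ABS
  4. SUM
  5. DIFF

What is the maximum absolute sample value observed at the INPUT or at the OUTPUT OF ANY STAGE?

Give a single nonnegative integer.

Input: [5, 8, 7, -3, 8, -5] (max |s|=8)
Stage 1 (DIFF): s[0]=5, 8-5=3, 7-8=-1, -3-7=-10, 8--3=11, -5-8=-13 -> [5, 3, -1, -10, 11, -13] (max |s|=13)
Stage 2 (SUM): sum[0..0]=5, sum[0..1]=8, sum[0..2]=7, sum[0..3]=-3, sum[0..4]=8, sum[0..5]=-5 -> [5, 8, 7, -3, 8, -5] (max |s|=8)
Stage 3 (ABS): |5|=5, |8|=8, |7|=7, |-3|=3, |8|=8, |-5|=5 -> [5, 8, 7, 3, 8, 5] (max |s|=8)
Stage 4 (SUM): sum[0..0]=5, sum[0..1]=13, sum[0..2]=20, sum[0..3]=23, sum[0..4]=31, sum[0..5]=36 -> [5, 13, 20, 23, 31, 36] (max |s|=36)
Stage 5 (DIFF): s[0]=5, 13-5=8, 20-13=7, 23-20=3, 31-23=8, 36-31=5 -> [5, 8, 7, 3, 8, 5] (max |s|=8)
Overall max amplitude: 36

Answer: 36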